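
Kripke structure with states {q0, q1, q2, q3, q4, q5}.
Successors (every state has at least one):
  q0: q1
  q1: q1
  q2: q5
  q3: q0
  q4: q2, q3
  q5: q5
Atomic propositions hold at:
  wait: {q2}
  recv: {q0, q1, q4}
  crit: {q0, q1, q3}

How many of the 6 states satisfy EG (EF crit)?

4

EF crit: least fixpoint, start Z0 = {q0, q1, q3}, add states with some successor in Z. Z1 = {q0, q1, q3, q4}; fixed.
Sat(EF crit) = {q0, q1, q3, q4}
EG (EF crit): greatest fixpoint, start Z0 = {q0, q1, q3, q4}, keep only states in Sat with some successor in Z. Already a fixed point.
Sat(EG (EF crit)) = {q0, q1, q3, q4}
|Sat(EG (EF crit))| = |{q0, q1, q3, q4}| = 4.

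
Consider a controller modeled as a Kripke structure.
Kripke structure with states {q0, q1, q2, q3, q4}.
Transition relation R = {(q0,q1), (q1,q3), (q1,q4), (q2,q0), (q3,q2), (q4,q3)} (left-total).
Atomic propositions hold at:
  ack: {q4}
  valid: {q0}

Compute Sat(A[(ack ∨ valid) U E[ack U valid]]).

{q0}

Sat(ack ∨ valid) = {q0, q4}
E[ack U valid]: least fixpoint, start Z0 = Sat(valid) = {q0}, add states in Sat(ack) with some successor in Z. Already a fixed point.
Sat(E[ack U valid]) = {q0}
A[(ack ∨ valid) U E[ack U valid]]: least fixpoint, start Z0 = Sat(E[ack U valid]) = {q0}, add states in Sat(ack ∨ valid) with every successor in Z. Already a fixed point.
Sat(A[(ack ∨ valid) U E[ack U valid]]) = {q0}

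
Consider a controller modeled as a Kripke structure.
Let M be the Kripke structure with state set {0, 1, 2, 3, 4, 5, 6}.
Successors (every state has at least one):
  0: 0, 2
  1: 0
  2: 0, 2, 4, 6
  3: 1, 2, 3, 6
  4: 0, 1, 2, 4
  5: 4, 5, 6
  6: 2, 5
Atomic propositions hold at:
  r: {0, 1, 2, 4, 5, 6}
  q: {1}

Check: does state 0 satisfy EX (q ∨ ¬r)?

Sat(¬r) = {3}
Sat(q ∨ ¬r) = {1, 3}
Sat(EX (q ∨ ¬r)) = {s : some successor in {1, 3}} = {3, 4}
0 ∉ Sat(EX (q ∨ ¬r)) = {3, 4}, so the formula does not hold at 0.

No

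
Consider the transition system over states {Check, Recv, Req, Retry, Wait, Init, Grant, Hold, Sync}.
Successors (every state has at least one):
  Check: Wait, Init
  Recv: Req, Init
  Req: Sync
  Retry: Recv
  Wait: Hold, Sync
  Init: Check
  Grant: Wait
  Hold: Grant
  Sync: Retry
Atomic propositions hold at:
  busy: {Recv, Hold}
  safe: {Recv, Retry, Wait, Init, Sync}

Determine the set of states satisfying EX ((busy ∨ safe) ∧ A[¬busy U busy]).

Sat(busy ∨ safe) = {Recv, Retry, Wait, Init, Hold, Sync}
Sat(¬busy) = {Check, Req, Retry, Wait, Init, Grant, Sync}
A[¬busy U busy]: least fixpoint, start Z0 = Sat(busy) = {Recv, Hold}, add states in Sat(¬busy) with every successor in Z. Z1 = {Recv, Retry, Hold}; Z2 = {Recv, Retry, Hold, Sync}; Z3 = {Recv, Req, Retry, Wait, Hold, Sync}; Z4 = {Recv, Req, Retry, Wait, Grant, Hold, Sync}; fixed.
Sat(A[¬busy U busy]) = {Recv, Req, Retry, Wait, Grant, Hold, Sync}
Sat((busy ∨ safe) ∧ A[¬busy U busy]) = {Recv, Retry, Wait, Hold, Sync}
Sat(EX ((busy ∨ safe) ∧ A[¬busy U busy])) = {s : some successor in {Recv, Retry, Wait, Hold, Sync}} = {Check, Req, Retry, Wait, Grant, Sync}

{Check, Req, Retry, Wait, Grant, Sync}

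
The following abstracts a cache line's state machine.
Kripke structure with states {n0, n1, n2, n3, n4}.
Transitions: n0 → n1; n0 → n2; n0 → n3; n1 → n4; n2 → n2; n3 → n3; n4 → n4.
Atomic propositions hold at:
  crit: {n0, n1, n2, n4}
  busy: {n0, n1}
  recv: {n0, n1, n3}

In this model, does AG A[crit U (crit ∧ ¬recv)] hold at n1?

Yes

Sat(¬recv) = {n2, n4}
Sat(crit ∧ ¬recv) = {n2, n4}
A[crit U (crit ∧ ¬recv)]: least fixpoint, start Z0 = Sat((crit ∧ ¬recv)) = {n2, n4}, add states in Sat(crit) with every successor in Z. Z1 = {n1, n2, n4}; fixed.
Sat(A[crit U (crit ∧ ¬recv)]) = {n1, n2, n4}
AG A[crit U (crit ∧ ¬recv)]: greatest fixpoint, start Z0 = {n1, n2, n4}, keep only states in Sat with every successor in Z. Already a fixed point.
Sat(AG A[crit U (crit ∧ ¬recv)]) = {n1, n2, n4}
n1 ∈ Sat(AG A[crit U (crit ∧ ¬recv)]) = {n1, n2, n4}, so the formula holds at n1.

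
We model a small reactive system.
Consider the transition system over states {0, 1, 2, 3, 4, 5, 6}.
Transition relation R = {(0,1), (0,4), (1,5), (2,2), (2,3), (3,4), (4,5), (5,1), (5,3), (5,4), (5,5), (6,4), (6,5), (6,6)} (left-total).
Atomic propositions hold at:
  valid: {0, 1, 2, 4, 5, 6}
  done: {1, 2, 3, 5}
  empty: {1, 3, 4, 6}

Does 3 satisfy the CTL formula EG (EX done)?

Sat(EX done) = {s : some successor in {1, 2, 3, 5}} = {0, 1, 2, 4, 5, 6}
EG (EX done): greatest fixpoint, start Z0 = {0, 1, 2, 4, 5, 6}, keep only states in Sat with some successor in Z. Already a fixed point.
Sat(EG (EX done)) = {0, 1, 2, 4, 5, 6}
3 ∉ Sat(EG (EX done)) = {0, 1, 2, 4, 5, 6}, so the formula does not hold at 3.

No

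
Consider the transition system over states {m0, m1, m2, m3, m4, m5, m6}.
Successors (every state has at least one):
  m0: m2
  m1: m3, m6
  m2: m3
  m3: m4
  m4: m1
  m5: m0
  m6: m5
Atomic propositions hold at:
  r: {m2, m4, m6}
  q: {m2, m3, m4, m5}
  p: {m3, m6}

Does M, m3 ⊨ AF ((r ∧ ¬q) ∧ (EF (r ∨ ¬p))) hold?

Sat(¬q) = {m0, m1, m6}
Sat(r ∧ ¬q) = {m6}
Sat(¬p) = {m0, m1, m2, m4, m5}
Sat(r ∨ ¬p) = {m0, m1, m2, m4, m5, m6}
EF (r ∨ ¬p): least fixpoint, start Z0 = {m0, m1, m2, m4, m5, m6}, add states with some successor in Z. Z1 = {m0, m1, m2, m3, m4, m5, m6}; fixed.
Sat(EF (r ∨ ¬p)) = {m0, m1, m2, m3, m4, m5, m6}
Sat((r ∧ ¬q) ∧ (EF (r ∨ ¬p))) = {m6}
AF ((r ∧ ¬q) ∧ (EF (r ∨ ¬p))): least fixpoint, start Z0 = {m6}, add states with every successor in Z. Already a fixed point.
Sat(AF ((r ∧ ¬q) ∧ (EF (r ∨ ¬p)))) = {m6}
m3 ∉ Sat(AF ((r ∧ ¬q) ∧ (EF (r ∨ ¬p)))) = {m6}, so the formula does not hold at m3.

No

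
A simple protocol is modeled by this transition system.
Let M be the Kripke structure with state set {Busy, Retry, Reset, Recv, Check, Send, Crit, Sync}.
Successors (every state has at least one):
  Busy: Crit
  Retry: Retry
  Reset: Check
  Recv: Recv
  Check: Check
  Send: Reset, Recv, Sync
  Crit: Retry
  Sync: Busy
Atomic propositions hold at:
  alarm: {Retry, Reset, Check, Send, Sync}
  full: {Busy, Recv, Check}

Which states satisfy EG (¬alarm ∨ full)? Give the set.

{Recv, Check}

Sat(¬alarm) = {Busy, Recv, Crit}
Sat(¬alarm ∨ full) = {Busy, Recv, Check, Crit}
EG (¬alarm ∨ full): greatest fixpoint, start Z0 = {Busy, Recv, Check, Crit}, keep only states in Sat with some successor in Z. Z1 = {Busy, Recv, Check}; Z2 = {Recv, Check}; fixed.
Sat(EG (¬alarm ∨ full)) = {Recv, Check}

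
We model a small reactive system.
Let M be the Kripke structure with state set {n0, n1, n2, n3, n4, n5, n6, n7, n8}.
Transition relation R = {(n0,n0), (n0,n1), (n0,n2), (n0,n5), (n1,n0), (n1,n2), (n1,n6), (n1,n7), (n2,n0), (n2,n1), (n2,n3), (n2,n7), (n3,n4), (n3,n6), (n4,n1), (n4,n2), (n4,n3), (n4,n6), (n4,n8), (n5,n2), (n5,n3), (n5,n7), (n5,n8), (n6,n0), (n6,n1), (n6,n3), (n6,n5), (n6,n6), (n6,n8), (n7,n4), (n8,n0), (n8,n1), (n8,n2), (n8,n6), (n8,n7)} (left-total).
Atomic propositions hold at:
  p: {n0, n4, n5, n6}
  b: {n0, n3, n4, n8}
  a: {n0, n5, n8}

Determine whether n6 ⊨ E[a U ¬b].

Yes

Sat(¬b) = {n1, n2, n5, n6, n7}
E[a U ¬b]: least fixpoint, start Z0 = Sat(¬b) = {n1, n2, n5, n6, n7}, add states in Sat(a) with some successor in Z. Z1 = {n0, n1, n2, n5, n6, n7, n8}; fixed.
Sat(E[a U ¬b]) = {n0, n1, n2, n5, n6, n7, n8}
n6 ∈ Sat(E[a U ¬b]) = {n0, n1, n2, n5, n6, n7, n8}, so the formula holds at n6.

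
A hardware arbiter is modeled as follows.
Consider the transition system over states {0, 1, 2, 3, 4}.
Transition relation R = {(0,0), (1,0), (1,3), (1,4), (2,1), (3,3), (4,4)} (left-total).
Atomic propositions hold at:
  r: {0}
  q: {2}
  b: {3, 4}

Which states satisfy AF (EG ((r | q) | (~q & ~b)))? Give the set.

Sat(r | q) = {0, 2}
Sat(~q) = {0, 1, 3, 4}
Sat(~b) = {0, 1, 2}
Sat(~q & ~b) = {0, 1}
Sat((r | q) | (~q & ~b)) = {0, 1, 2}
EG ((r | q) | (~q & ~b)): greatest fixpoint, start Z0 = {0, 1, 2}, keep only states in Sat with some successor in Z. Already a fixed point.
Sat(EG ((r | q) | (~q & ~b))) = {0, 1, 2}
AF (EG ((r | q) | (~q & ~b))): least fixpoint, start Z0 = {0, 1, 2}, add states with every successor in Z. Already a fixed point.
Sat(AF (EG ((r | q) | (~q & ~b)))) = {0, 1, 2}

{0, 1, 2}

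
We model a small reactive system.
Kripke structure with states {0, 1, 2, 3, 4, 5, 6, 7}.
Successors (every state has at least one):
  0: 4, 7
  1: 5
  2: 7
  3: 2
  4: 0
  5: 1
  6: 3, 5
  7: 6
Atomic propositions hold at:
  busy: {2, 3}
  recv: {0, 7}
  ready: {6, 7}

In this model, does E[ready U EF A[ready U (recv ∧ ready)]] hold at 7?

Sat(recv ∧ ready) = {7}
A[ready U (recv ∧ ready)]: least fixpoint, start Z0 = Sat((recv ∧ ready)) = {7}, add states in Sat(ready) with every successor in Z. Already a fixed point.
Sat(A[ready U (recv ∧ ready)]) = {7}
EF A[ready U (recv ∧ ready)]: least fixpoint, start Z0 = {7}, add states with some successor in Z. Z1 = {0, 2, 7}; Z2 = {0, 2, 3, 4, 7}; Z3 = {0, 2, 3, 4, 6, 7}; fixed.
Sat(EF A[ready U (recv ∧ ready)]) = {0, 2, 3, 4, 6, 7}
E[ready U EF A[ready U (recv ∧ ready)]]: least fixpoint, start Z0 = Sat(EF A[ready U (recv ∧ ready)]) = {0, 2, 3, 4, 6, 7}, add states in Sat(ready) with some successor in Z. Already a fixed point.
Sat(E[ready U EF A[ready U (recv ∧ ready)]]) = {0, 2, 3, 4, 6, 7}
7 ∈ Sat(E[ready U EF A[ready U (recv ∧ ready)]]) = {0, 2, 3, 4, 6, 7}, so the formula holds at 7.

Yes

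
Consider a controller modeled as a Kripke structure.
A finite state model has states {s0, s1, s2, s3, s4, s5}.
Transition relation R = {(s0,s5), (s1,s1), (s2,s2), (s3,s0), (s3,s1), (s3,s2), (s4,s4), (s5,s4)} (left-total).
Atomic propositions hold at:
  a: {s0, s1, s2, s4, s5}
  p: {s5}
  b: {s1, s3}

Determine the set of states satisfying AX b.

{s1}

Sat(AX b) = {s : every successor in {s1, s3}} = {s1}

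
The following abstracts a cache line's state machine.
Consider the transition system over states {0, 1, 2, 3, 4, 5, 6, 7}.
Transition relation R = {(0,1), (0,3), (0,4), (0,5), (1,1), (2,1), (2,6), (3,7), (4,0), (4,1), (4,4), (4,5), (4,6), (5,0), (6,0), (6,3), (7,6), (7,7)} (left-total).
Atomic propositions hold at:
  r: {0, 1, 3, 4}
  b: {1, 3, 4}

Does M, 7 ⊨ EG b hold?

EG b: greatest fixpoint, start Z0 = {1, 3, 4}, keep only states in Sat with some successor in Z. Z1 = {1, 4}; fixed.
Sat(EG b) = {1, 4}
7 ∉ Sat(EG b) = {1, 4}, so the formula does not hold at 7.

No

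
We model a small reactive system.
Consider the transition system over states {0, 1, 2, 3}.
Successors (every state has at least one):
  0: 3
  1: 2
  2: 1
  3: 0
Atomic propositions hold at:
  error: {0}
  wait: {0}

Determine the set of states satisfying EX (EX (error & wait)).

{0}

Sat(error & wait) = {0}
Sat(EX (error & wait)) = {s : some successor in {0}} = {3}
Sat(EX (EX (error & wait))) = {s : some successor in {3}} = {0}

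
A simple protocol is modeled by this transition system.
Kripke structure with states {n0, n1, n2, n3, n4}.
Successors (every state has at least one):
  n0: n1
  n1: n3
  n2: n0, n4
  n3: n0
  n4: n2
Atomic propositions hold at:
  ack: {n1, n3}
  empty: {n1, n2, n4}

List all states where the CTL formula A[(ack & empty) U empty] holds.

Sat(ack & empty) = {n1}
A[(ack & empty) U empty]: least fixpoint, start Z0 = Sat(empty) = {n1, n2, n4}, add states in Sat(ack & empty) with every successor in Z. Already a fixed point.
Sat(A[(ack & empty) U empty]) = {n1, n2, n4}

{n1, n2, n4}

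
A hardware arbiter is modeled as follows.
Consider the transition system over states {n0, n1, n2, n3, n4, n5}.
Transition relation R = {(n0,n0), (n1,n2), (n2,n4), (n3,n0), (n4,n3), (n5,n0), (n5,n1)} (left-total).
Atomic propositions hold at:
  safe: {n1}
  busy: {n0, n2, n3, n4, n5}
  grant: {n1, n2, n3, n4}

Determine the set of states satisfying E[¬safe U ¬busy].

Sat(¬safe) = {n0, n2, n3, n4, n5}
Sat(¬busy) = {n1}
E[¬safe U ¬busy]: least fixpoint, start Z0 = Sat(¬busy) = {n1}, add states in Sat(¬safe) with some successor in Z. Z1 = {n1, n5}; fixed.
Sat(E[¬safe U ¬busy]) = {n1, n5}

{n1, n5}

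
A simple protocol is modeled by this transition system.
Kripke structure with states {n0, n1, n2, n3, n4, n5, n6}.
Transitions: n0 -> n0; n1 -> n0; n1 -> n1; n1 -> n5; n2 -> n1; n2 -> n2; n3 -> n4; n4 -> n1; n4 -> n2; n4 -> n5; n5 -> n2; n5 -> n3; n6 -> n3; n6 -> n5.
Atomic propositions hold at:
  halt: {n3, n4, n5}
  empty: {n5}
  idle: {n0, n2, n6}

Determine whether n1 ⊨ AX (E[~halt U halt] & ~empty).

Sat(~halt) = {n0, n1, n2, n6}
E[~halt U halt]: least fixpoint, start Z0 = Sat(halt) = {n3, n4, n5}, add states in Sat(~halt) with some successor in Z. Z1 = {n1, n3, n4, n5, n6}; Z2 = {n1, n2, n3, n4, n5, n6}; fixed.
Sat(E[~halt U halt]) = {n1, n2, n3, n4, n5, n6}
Sat(~empty) = {n0, n1, n2, n3, n4, n6}
Sat(E[~halt U halt] & ~empty) = {n1, n2, n3, n4, n6}
Sat(AX (E[~halt U halt] & ~empty)) = {s : every successor in {n1, n2, n3, n4, n6}} = {n2, n3, n5}
n1 ∉ Sat(AX (E[~halt U halt] & ~empty)) = {n2, n3, n5}, so the formula does not hold at n1.

No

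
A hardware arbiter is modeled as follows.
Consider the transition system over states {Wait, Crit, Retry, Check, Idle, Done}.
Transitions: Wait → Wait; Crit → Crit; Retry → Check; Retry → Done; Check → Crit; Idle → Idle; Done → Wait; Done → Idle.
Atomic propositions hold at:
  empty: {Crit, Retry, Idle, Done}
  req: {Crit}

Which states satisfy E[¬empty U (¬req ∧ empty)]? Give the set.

Sat(¬empty) = {Wait, Check}
Sat(¬req) = {Wait, Retry, Check, Idle, Done}
Sat(¬req ∧ empty) = {Retry, Idle, Done}
E[¬empty U (¬req ∧ empty)]: least fixpoint, start Z0 = Sat((¬req ∧ empty)) = {Retry, Idle, Done}, add states in Sat(¬empty) with some successor in Z. Already a fixed point.
Sat(E[¬empty U (¬req ∧ empty)]) = {Retry, Idle, Done}

{Retry, Idle, Done}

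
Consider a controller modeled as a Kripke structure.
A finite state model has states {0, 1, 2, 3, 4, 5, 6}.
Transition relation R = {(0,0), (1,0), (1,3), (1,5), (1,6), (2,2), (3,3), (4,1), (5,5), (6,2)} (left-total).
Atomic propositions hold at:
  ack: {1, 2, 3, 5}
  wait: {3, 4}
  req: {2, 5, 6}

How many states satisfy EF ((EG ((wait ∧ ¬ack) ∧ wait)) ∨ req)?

Sat(¬ack) = {0, 4, 6}
Sat(wait ∧ ¬ack) = {4}
Sat((wait ∧ ¬ack) ∧ wait) = {4}
EG ((wait ∧ ¬ack) ∧ wait): greatest fixpoint, start Z0 = {4}, keep only states in Sat with some successor in Z. Z1 = ∅; fixed.
Sat(EG ((wait ∧ ¬ack) ∧ wait)) = ∅
Sat((EG ((wait ∧ ¬ack) ∧ wait)) ∨ req) = {2, 5, 6}
EF ((EG ((wait ∧ ¬ack) ∧ wait)) ∨ req): least fixpoint, start Z0 = {2, 5, 6}, add states with some successor in Z. Z1 = {1, 2, 5, 6}; Z2 = {1, 2, 4, 5, 6}; fixed.
Sat(EF ((EG ((wait ∧ ¬ack) ∧ wait)) ∨ req)) = {1, 2, 4, 5, 6}
|Sat(EF ((EG ((wait ∧ ¬ack) ∧ wait)) ∨ req))| = |{1, 2, 4, 5, 6}| = 5.

5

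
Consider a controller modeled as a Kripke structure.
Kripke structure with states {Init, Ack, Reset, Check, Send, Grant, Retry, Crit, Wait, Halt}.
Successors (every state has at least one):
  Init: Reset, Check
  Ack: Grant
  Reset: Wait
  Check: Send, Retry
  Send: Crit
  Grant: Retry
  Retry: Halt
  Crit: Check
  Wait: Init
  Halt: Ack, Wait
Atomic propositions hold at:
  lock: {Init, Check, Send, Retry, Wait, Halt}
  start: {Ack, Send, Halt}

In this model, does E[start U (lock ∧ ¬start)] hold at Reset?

Sat(¬start) = {Init, Reset, Check, Grant, Retry, Crit, Wait}
Sat(lock ∧ ¬start) = {Init, Check, Retry, Wait}
E[start U (lock ∧ ¬start)]: least fixpoint, start Z0 = Sat((lock ∧ ¬start)) = {Init, Check, Retry, Wait}, add states in Sat(start) with some successor in Z. Z1 = {Init, Check, Retry, Wait, Halt}; fixed.
Sat(E[start U (lock ∧ ¬start)]) = {Init, Check, Retry, Wait, Halt}
Reset ∉ Sat(E[start U (lock ∧ ¬start)]) = {Init, Check, Retry, Wait, Halt}, so the formula does not hold at Reset.

No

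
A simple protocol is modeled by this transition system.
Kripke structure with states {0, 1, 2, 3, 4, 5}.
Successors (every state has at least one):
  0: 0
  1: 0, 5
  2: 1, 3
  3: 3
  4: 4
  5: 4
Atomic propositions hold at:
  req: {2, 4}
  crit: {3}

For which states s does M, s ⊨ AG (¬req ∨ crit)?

Sat(¬req) = {0, 1, 3, 5}
Sat(¬req ∨ crit) = {0, 1, 3, 5}
AG (¬req ∨ crit): greatest fixpoint, start Z0 = {0, 1, 3, 5}, keep only states in Sat with every successor in Z. Z1 = {0, 1, 3}; Z2 = {0, 3}; fixed.
Sat(AG (¬req ∨ crit)) = {0, 3}

{0, 3}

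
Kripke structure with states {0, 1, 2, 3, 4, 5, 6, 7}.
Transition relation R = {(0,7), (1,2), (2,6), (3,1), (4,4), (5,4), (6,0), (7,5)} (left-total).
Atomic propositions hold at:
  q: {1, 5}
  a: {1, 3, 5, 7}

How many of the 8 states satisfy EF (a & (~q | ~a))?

6

Sat(~q) = {0, 2, 3, 4, 6, 7}
Sat(~a) = {0, 2, 4, 6}
Sat(~q | ~a) = {0, 2, 3, 4, 6, 7}
Sat(a & (~q | ~a)) = {3, 7}
EF (a & (~q | ~a)): least fixpoint, start Z0 = {3, 7}, add states with some successor in Z. Z1 = {0, 3, 7}; Z2 = {0, 3, 6, 7}; Z3 = {0, 2, 3, 6, 7}; Z4 = {0, 1, 2, 3, 6, 7}; fixed.
Sat(EF (a & (~q | ~a))) = {0, 1, 2, 3, 6, 7}
|Sat(EF (a & (~q | ~a)))| = |{0, 1, 2, 3, 6, 7}| = 6.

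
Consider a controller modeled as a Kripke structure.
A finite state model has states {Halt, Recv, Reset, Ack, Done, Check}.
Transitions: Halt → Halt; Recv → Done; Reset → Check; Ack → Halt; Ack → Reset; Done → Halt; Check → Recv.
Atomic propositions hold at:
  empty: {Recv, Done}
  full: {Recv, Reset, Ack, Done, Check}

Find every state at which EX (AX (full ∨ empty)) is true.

{Reset, Ack, Check}

Sat(full ∨ empty) = {Recv, Reset, Ack, Done, Check}
Sat(AX (full ∨ empty)) = {s : every successor in {Recv, Reset, Ack, Done, Check}} = {Recv, Reset, Check}
Sat(EX (AX (full ∨ empty))) = {s : some successor in {Recv, Reset, Check}} = {Reset, Ack, Check}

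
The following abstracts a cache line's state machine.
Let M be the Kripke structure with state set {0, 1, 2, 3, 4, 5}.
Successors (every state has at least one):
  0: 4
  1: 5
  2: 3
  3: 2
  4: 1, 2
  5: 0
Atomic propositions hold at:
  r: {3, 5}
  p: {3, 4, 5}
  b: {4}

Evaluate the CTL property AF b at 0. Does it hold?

AF b: least fixpoint, start Z0 = {4}, add states with every successor in Z. Z1 = {0, 4}; Z2 = {0, 4, 5}; Z3 = {0, 1, 4, 5}; fixed.
Sat(AF b) = {0, 1, 4, 5}
0 ∈ Sat(AF b) = {0, 1, 4, 5}, so the formula holds at 0.

Yes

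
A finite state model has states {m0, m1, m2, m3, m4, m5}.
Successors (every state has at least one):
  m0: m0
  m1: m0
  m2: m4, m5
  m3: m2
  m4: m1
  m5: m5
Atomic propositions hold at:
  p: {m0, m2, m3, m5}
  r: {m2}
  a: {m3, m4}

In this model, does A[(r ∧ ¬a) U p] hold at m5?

Sat(¬a) = {m0, m1, m2, m5}
Sat(r ∧ ¬a) = {m2}
A[(r ∧ ¬a) U p]: least fixpoint, start Z0 = Sat(p) = {m0, m2, m3, m5}, add states in Sat(r ∧ ¬a) with every successor in Z. Already a fixed point.
Sat(A[(r ∧ ¬a) U p]) = {m0, m2, m3, m5}
m5 ∈ Sat(A[(r ∧ ¬a) U p]) = {m0, m2, m3, m5}, so the formula holds at m5.

Yes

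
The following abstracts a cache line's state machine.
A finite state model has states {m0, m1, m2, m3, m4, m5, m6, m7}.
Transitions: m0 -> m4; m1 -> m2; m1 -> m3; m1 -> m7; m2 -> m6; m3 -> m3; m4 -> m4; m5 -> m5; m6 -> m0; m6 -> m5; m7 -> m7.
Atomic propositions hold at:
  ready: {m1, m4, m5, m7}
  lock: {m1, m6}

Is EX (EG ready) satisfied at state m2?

EG ready: greatest fixpoint, start Z0 = {m1, m4, m5, m7}, keep only states in Sat with some successor in Z. Already a fixed point.
Sat(EG ready) = {m1, m4, m5, m7}
Sat(EX (EG ready)) = {s : some successor in {m1, m4, m5, m7}} = {m0, m1, m4, m5, m6, m7}
m2 ∉ Sat(EX (EG ready)) = {m0, m1, m4, m5, m6, m7}, so the formula does not hold at m2.

No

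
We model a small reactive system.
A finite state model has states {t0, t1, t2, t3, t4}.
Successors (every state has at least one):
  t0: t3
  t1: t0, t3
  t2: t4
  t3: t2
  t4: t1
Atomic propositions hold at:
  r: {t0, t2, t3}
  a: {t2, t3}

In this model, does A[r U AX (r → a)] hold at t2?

Sat(r → a) = {t1, t2, t3, t4}
Sat(AX (r → a)) = {s : every successor in {t1, t2, t3, t4}} = {t0, t2, t3, t4}
A[r U AX (r → a)]: least fixpoint, start Z0 = Sat(AX (r → a)) = {t0, t2, t3, t4}, add states in Sat(r) with every successor in Z. Already a fixed point.
Sat(A[r U AX (r → a)]) = {t0, t2, t3, t4}
t2 ∈ Sat(A[r U AX (r → a)]) = {t0, t2, t3, t4}, so the formula holds at t2.

Yes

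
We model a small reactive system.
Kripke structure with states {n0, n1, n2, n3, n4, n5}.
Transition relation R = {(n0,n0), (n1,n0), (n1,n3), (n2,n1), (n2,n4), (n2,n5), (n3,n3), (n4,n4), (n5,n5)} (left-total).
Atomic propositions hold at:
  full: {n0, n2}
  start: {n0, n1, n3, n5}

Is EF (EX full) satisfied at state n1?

Yes

Sat(EX full) = {s : some successor in {n0, n2}} = {n0, n1}
EF (EX full): least fixpoint, start Z0 = {n0, n1}, add states with some successor in Z. Z1 = {n0, n1, n2}; fixed.
Sat(EF (EX full)) = {n0, n1, n2}
n1 ∈ Sat(EF (EX full)) = {n0, n1, n2}, so the formula holds at n1.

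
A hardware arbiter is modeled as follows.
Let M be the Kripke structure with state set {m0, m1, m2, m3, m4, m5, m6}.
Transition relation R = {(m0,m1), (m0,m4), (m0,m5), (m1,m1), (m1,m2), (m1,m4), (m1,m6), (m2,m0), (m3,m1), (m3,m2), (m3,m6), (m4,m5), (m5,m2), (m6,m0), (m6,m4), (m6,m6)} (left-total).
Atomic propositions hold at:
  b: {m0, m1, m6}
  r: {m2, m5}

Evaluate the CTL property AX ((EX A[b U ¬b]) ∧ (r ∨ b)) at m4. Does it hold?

Sat(¬b) = {m2, m3, m4, m5}
A[b U ¬b]: least fixpoint, start Z0 = Sat(¬b) = {m2, m3, m4, m5}, add states in Sat(b) with every successor in Z. Already a fixed point.
Sat(A[b U ¬b]) = {m2, m3, m4, m5}
Sat(EX A[b U ¬b]) = {s : some successor in {m2, m3, m4, m5}} = {m0, m1, m3, m4, m5, m6}
Sat(r ∨ b) = {m0, m1, m2, m5, m6}
Sat((EX A[b U ¬b]) ∧ (r ∨ b)) = {m0, m1, m5, m6}
Sat(AX ((EX A[b U ¬b]) ∧ (r ∨ b))) = {s : every successor in {m0, m1, m5, m6}} = {m2, m4}
m4 ∈ Sat(AX ((EX A[b U ¬b]) ∧ (r ∨ b))) = {m2, m4}, so the formula holds at m4.

Yes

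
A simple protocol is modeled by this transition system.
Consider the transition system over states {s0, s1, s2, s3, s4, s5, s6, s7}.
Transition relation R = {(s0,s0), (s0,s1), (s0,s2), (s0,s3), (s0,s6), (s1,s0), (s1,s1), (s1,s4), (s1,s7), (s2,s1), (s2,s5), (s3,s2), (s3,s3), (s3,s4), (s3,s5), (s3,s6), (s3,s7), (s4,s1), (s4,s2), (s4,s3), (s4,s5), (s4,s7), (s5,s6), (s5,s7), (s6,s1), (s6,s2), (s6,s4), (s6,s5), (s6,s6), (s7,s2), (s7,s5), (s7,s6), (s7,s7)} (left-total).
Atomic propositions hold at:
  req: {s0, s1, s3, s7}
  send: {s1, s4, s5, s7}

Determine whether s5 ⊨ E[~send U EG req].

Sat(~send) = {s0, s2, s3, s6}
EG req: greatest fixpoint, start Z0 = {s0, s1, s3, s7}, keep only states in Sat with some successor in Z. Already a fixed point.
Sat(EG req) = {s0, s1, s3, s7}
E[~send U EG req]: least fixpoint, start Z0 = Sat(EG req) = {s0, s1, s3, s7}, add states in Sat(~send) with some successor in Z. Z1 = {s0, s1, s2, s3, s6, s7}; fixed.
Sat(E[~send U EG req]) = {s0, s1, s2, s3, s6, s7}
s5 ∉ Sat(E[~send U EG req]) = {s0, s1, s2, s3, s6, s7}, so the formula does not hold at s5.

No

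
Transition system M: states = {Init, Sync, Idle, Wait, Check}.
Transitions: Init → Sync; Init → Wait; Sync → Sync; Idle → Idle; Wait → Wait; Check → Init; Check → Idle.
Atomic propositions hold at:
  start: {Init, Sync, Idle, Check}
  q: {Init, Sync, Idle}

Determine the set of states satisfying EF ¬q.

Sat(¬q) = {Wait, Check}
EF ¬q: least fixpoint, start Z0 = {Wait, Check}, add states with some successor in Z. Z1 = {Init, Wait, Check}; fixed.
Sat(EF ¬q) = {Init, Wait, Check}

{Init, Wait, Check}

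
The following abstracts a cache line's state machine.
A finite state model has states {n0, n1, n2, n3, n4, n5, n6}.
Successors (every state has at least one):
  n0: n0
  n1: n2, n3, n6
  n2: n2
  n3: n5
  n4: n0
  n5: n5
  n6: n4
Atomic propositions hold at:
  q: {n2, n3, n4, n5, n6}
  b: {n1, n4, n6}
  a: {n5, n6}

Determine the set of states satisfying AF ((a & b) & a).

{n6}

Sat(a & b) = {n6}
Sat((a & b) & a) = {n6}
AF ((a & b) & a): least fixpoint, start Z0 = {n6}, add states with every successor in Z. Already a fixed point.
Sat(AF ((a & b) & a)) = {n6}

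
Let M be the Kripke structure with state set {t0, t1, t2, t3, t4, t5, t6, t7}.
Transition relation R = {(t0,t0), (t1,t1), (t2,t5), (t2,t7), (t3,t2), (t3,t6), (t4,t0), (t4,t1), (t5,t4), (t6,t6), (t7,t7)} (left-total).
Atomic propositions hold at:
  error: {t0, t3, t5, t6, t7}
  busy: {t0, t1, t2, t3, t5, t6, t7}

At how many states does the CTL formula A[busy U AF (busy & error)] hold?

Sat(busy & error) = {t0, t3, t5, t6, t7}
AF (busy & error): least fixpoint, start Z0 = {t0, t3, t5, t6, t7}, add states with every successor in Z. Z1 = {t0, t2, t3, t5, t6, t7}; fixed.
Sat(AF (busy & error)) = {t0, t2, t3, t5, t6, t7}
A[busy U AF (busy & error)]: least fixpoint, start Z0 = Sat(AF (busy & error)) = {t0, t2, t3, t5, t6, t7}, add states in Sat(busy) with every successor in Z. Already a fixed point.
Sat(A[busy U AF (busy & error)]) = {t0, t2, t3, t5, t6, t7}
|Sat(A[busy U AF (busy & error)])| = |{t0, t2, t3, t5, t6, t7}| = 6.

6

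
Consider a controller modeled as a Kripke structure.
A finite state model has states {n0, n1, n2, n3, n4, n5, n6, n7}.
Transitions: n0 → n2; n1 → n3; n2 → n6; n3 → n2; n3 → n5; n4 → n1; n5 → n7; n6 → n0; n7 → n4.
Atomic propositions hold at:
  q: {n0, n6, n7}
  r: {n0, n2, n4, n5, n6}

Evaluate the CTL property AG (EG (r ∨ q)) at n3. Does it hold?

Sat(r ∨ q) = {n0, n2, n4, n5, n6, n7}
EG (r ∨ q): greatest fixpoint, start Z0 = {n0, n2, n4, n5, n6, n7}, keep only states in Sat with some successor in Z. Z1 = {n0, n2, n5, n6, n7}; Z2 = {n0, n2, n5, n6}; Z3 = {n0, n2, n6}; fixed.
Sat(EG (r ∨ q)) = {n0, n2, n6}
AG (EG (r ∨ q)): greatest fixpoint, start Z0 = {n0, n2, n6}, keep only states in Sat with every successor in Z. Already a fixed point.
Sat(AG (EG (r ∨ q))) = {n0, n2, n6}
n3 ∉ Sat(AG (EG (r ∨ q))) = {n0, n2, n6}, so the formula does not hold at n3.

No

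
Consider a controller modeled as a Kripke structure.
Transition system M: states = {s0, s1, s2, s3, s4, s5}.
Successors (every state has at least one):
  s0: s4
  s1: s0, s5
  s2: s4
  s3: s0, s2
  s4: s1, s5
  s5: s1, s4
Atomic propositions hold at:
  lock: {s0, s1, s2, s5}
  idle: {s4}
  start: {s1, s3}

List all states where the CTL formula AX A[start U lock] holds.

{s1, s3, s4}

A[start U lock]: least fixpoint, start Z0 = Sat(lock) = {s0, s1, s2, s5}, add states in Sat(start) with every successor in Z. Z1 = {s0, s1, s2, s3, s5}; fixed.
Sat(A[start U lock]) = {s0, s1, s2, s3, s5}
Sat(AX A[start U lock]) = {s : every successor in {s0, s1, s2, s3, s5}} = {s1, s3, s4}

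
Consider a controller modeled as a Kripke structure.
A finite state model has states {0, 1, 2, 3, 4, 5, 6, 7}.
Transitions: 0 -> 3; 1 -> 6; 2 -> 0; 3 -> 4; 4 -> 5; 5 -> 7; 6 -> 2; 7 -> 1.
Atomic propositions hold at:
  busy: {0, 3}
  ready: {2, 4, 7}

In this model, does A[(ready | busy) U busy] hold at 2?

Sat(ready | busy) = {0, 2, 3, 4, 7}
A[(ready | busy) U busy]: least fixpoint, start Z0 = Sat(busy) = {0, 3}, add states in Sat(ready | busy) with every successor in Z. Z1 = {0, 2, 3}; fixed.
Sat(A[(ready | busy) U busy]) = {0, 2, 3}
2 ∈ Sat(A[(ready | busy) U busy]) = {0, 2, 3}, so the formula holds at 2.

Yes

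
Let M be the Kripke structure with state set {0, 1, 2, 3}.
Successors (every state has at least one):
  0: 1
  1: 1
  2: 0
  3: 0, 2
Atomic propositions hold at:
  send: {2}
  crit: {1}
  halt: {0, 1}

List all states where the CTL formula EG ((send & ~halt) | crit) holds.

Sat(~halt) = {2, 3}
Sat(send & ~halt) = {2}
Sat((send & ~halt) | crit) = {1, 2}
EG ((send & ~halt) | crit): greatest fixpoint, start Z0 = {1, 2}, keep only states in Sat with some successor in Z. Z1 = {1}; fixed.
Sat(EG ((send & ~halt) | crit)) = {1}

{1}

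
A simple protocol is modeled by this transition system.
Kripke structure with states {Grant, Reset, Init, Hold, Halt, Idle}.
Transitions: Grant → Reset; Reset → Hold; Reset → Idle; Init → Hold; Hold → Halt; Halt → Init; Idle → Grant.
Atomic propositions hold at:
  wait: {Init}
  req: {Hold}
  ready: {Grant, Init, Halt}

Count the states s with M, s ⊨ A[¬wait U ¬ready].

Sat(¬wait) = {Grant, Reset, Hold, Halt, Idle}
Sat(¬ready) = {Reset, Hold, Idle}
A[¬wait U ¬ready]: least fixpoint, start Z0 = Sat(¬ready) = {Reset, Hold, Idle}, add states in Sat(¬wait) with every successor in Z. Z1 = {Grant, Reset, Hold, Idle}; fixed.
Sat(A[¬wait U ¬ready]) = {Grant, Reset, Hold, Idle}
|Sat(A[¬wait U ¬ready])| = |{Grant, Reset, Hold, Idle}| = 4.

4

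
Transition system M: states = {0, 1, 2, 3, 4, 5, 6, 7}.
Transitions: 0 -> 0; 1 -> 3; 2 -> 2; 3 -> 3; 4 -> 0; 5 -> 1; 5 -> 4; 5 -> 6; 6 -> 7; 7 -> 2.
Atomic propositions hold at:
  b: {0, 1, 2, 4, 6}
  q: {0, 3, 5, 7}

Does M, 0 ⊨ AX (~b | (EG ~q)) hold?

Sat(~b) = {3, 5, 7}
Sat(~q) = {1, 2, 4, 6}
EG ~q: greatest fixpoint, start Z0 = {1, 2, 4, 6}, keep only states in Sat with some successor in Z. Z1 = {2}; fixed.
Sat(EG ~q) = {2}
Sat(~b | (EG ~q)) = {2, 3, 5, 7}
Sat(AX (~b | (EG ~q))) = {s : every successor in {2, 3, 5, 7}} = {1, 2, 3, 6, 7}
0 ∉ Sat(AX (~b | (EG ~q))) = {1, 2, 3, 6, 7}, so the formula does not hold at 0.

No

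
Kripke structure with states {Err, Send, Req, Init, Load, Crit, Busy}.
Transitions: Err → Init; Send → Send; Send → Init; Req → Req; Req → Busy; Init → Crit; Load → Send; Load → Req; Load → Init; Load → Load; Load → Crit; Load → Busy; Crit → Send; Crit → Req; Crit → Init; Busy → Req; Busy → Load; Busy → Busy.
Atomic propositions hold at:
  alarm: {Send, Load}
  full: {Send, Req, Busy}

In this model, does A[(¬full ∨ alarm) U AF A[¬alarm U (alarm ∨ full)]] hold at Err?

Sat(¬full) = {Err, Init, Load, Crit}
Sat(¬full ∨ alarm) = {Err, Send, Init, Load, Crit}
Sat(¬alarm) = {Err, Req, Init, Crit, Busy}
Sat(alarm ∨ full) = {Send, Req, Load, Busy}
A[¬alarm U (alarm ∨ full)]: least fixpoint, start Z0 = Sat((alarm ∨ full)) = {Send, Req, Load, Busy}, add states in Sat(¬alarm) with every successor in Z. Already a fixed point.
Sat(A[¬alarm U (alarm ∨ full)]) = {Send, Req, Load, Busy}
AF A[¬alarm U (alarm ∨ full)]: least fixpoint, start Z0 = {Send, Req, Load, Busy}, add states with every successor in Z. Already a fixed point.
Sat(AF A[¬alarm U (alarm ∨ full)]) = {Send, Req, Load, Busy}
A[(¬full ∨ alarm) U AF A[¬alarm U (alarm ∨ full)]]: least fixpoint, start Z0 = Sat(AF A[¬alarm U (alarm ∨ full)]) = {Send, Req, Load, Busy}, add states in Sat(¬full ∨ alarm) with every successor in Z. Already a fixed point.
Sat(A[(¬full ∨ alarm) U AF A[¬alarm U (alarm ∨ full)]]) = {Send, Req, Load, Busy}
Err ∉ Sat(A[(¬full ∨ alarm) U AF A[¬alarm U (alarm ∨ full)]]) = {Send, Req, Load, Busy}, so the formula does not hold at Err.

No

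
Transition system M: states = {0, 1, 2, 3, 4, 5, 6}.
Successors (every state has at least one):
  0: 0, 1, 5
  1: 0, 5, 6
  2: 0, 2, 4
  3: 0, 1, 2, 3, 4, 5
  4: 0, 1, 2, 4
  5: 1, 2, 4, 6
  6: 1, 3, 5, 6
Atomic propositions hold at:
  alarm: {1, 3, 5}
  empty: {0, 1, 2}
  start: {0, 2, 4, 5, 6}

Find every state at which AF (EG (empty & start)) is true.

{0, 2}

Sat(empty & start) = {0, 2}
EG (empty & start): greatest fixpoint, start Z0 = {0, 2}, keep only states in Sat with some successor in Z. Already a fixed point.
Sat(EG (empty & start)) = {0, 2}
AF (EG (empty & start)): least fixpoint, start Z0 = {0, 2}, add states with every successor in Z. Already a fixed point.
Sat(AF (EG (empty & start))) = {0, 2}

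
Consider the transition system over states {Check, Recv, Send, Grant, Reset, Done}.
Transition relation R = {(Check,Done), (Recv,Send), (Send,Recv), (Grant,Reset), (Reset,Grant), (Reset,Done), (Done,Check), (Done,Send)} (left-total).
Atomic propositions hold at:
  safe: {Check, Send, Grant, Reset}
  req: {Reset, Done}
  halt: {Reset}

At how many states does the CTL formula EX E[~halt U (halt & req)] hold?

Sat(~halt) = {Check, Recv, Send, Grant, Done}
Sat(halt & req) = {Reset}
E[~halt U (halt & req)]: least fixpoint, start Z0 = Sat((halt & req)) = {Reset}, add states in Sat(~halt) with some successor in Z. Z1 = {Grant, Reset}; fixed.
Sat(E[~halt U (halt & req)]) = {Grant, Reset}
Sat(EX E[~halt U (halt & req)]) = {s : some successor in {Grant, Reset}} = {Grant, Reset}
|Sat(EX E[~halt U (halt & req)])| = |{Grant, Reset}| = 2.

2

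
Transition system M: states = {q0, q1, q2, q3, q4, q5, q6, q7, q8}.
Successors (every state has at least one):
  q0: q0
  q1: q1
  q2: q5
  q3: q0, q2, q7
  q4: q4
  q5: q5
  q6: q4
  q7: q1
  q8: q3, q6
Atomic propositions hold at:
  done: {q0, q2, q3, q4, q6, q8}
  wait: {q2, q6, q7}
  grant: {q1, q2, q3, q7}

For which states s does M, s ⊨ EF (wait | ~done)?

Sat(~done) = {q1, q5, q7}
Sat(wait | ~done) = {q1, q2, q5, q6, q7}
EF (wait | ~done): least fixpoint, start Z0 = {q1, q2, q5, q6, q7}, add states with some successor in Z. Z1 = {q1, q2, q3, q5, q6, q7, q8}; fixed.
Sat(EF (wait | ~done)) = {q1, q2, q3, q5, q6, q7, q8}

{q1, q2, q3, q5, q6, q7, q8}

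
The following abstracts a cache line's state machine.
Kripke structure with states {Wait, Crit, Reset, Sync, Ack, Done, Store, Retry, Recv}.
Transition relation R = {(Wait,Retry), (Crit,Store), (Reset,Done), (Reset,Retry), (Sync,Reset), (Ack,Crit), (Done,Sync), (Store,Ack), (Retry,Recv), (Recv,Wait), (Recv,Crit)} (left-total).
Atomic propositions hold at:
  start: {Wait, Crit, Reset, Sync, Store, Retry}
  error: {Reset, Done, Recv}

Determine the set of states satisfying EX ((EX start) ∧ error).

Sat(EX start) = {s : some successor in {Wait, Crit, Reset, Sync, Store, Retry}} = {Wait, Crit, Reset, Sync, Ack, Done, Recv}
Sat((EX start) ∧ error) = {Reset, Done, Recv}
Sat(EX ((EX start) ∧ error)) = {s : some successor in {Reset, Done, Recv}} = {Reset, Sync, Retry}

{Reset, Sync, Retry}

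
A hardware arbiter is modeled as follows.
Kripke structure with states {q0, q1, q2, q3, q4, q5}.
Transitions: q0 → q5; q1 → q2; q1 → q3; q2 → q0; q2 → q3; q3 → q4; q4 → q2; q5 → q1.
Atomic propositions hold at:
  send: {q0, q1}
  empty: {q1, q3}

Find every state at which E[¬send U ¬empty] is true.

{q0, q2, q3, q4, q5}

Sat(¬send) = {q2, q3, q4, q5}
Sat(¬empty) = {q0, q2, q4, q5}
E[¬send U ¬empty]: least fixpoint, start Z0 = Sat(¬empty) = {q0, q2, q4, q5}, add states in Sat(¬send) with some successor in Z. Z1 = {q0, q2, q3, q4, q5}; fixed.
Sat(E[¬send U ¬empty]) = {q0, q2, q3, q4, q5}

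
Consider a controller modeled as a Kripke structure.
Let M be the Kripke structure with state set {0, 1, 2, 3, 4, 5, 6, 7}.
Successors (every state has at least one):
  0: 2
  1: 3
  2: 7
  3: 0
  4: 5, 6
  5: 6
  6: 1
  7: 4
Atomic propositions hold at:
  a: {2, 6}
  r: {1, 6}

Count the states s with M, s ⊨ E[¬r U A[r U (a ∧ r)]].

Sat(¬r) = {0, 2, 3, 4, 5, 7}
Sat(a ∧ r) = {6}
A[r U (a ∧ r)]: least fixpoint, start Z0 = Sat((a ∧ r)) = {6}, add states in Sat(r) with every successor in Z. Already a fixed point.
Sat(A[r U (a ∧ r)]) = {6}
E[¬r U A[r U (a ∧ r)]]: least fixpoint, start Z0 = Sat(A[r U (a ∧ r)]) = {6}, add states in Sat(¬r) with some successor in Z. Z1 = {4, 5, 6}; Z2 = {4, 5, 6, 7}; Z3 = {2, 4, 5, 6, 7}; Z4 = {0, 2, 4, 5, 6, 7}; Z5 = {0, 2, 3, 4, 5, 6, 7}; fixed.
Sat(E[¬r U A[r U (a ∧ r)]]) = {0, 2, 3, 4, 5, 6, 7}
|Sat(E[¬r U A[r U (a ∧ r)]])| = |{0, 2, 3, 4, 5, 6, 7}| = 7.

7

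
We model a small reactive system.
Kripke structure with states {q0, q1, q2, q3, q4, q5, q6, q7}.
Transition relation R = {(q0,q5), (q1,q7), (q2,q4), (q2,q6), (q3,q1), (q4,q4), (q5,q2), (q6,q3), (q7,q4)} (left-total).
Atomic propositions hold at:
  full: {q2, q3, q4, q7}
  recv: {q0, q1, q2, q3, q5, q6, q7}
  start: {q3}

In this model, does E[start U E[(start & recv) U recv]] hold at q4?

Sat(start & recv) = {q3}
E[(start & recv) U recv]: least fixpoint, start Z0 = Sat(recv) = {q0, q1, q2, q3, q5, q6, q7}, add states in Sat(start & recv) with some successor in Z. Already a fixed point.
Sat(E[(start & recv) U recv]) = {q0, q1, q2, q3, q5, q6, q7}
E[start U E[(start & recv) U recv]]: least fixpoint, start Z0 = Sat(E[(start & recv) U recv]) = {q0, q1, q2, q3, q5, q6, q7}, add states in Sat(start) with some successor in Z. Already a fixed point.
Sat(E[start U E[(start & recv) U recv]]) = {q0, q1, q2, q3, q5, q6, q7}
q4 ∉ Sat(E[start U E[(start & recv) U recv]]) = {q0, q1, q2, q3, q5, q6, q7}, so the formula does not hold at q4.

No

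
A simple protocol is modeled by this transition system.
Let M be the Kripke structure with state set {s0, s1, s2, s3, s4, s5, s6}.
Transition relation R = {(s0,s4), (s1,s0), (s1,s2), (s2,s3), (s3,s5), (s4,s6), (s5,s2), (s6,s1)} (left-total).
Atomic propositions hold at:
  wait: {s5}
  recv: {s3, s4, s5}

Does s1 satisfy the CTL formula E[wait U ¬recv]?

Sat(¬recv) = {s0, s1, s2, s6}
E[wait U ¬recv]: least fixpoint, start Z0 = Sat(¬recv) = {s0, s1, s2, s6}, add states in Sat(wait) with some successor in Z. Z1 = {s0, s1, s2, s5, s6}; fixed.
Sat(E[wait U ¬recv]) = {s0, s1, s2, s5, s6}
s1 ∈ Sat(E[wait U ¬recv]) = {s0, s1, s2, s5, s6}, so the formula holds at s1.

Yes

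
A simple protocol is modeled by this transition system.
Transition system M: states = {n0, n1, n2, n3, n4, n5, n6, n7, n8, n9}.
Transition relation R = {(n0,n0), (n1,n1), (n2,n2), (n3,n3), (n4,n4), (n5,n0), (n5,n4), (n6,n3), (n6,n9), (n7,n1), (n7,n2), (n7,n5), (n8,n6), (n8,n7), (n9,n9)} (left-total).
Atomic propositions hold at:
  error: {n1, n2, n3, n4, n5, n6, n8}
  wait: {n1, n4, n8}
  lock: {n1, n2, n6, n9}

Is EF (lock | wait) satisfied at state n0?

Sat(lock | wait) = {n1, n2, n4, n6, n8, n9}
EF (lock | wait): least fixpoint, start Z0 = {n1, n2, n4, n6, n8, n9}, add states with some successor in Z. Z1 = {n1, n2, n4, n5, n6, n7, n8, n9}; fixed.
Sat(EF (lock | wait)) = {n1, n2, n4, n5, n6, n7, n8, n9}
n0 ∉ Sat(EF (lock | wait)) = {n1, n2, n4, n5, n6, n7, n8, n9}, so the formula does not hold at n0.

No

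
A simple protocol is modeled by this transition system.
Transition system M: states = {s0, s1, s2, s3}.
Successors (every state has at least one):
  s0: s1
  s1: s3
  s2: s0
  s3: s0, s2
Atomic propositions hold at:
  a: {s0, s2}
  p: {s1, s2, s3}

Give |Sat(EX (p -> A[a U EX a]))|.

3

Sat(EX a) = {s : some successor in {s0, s2}} = {s2, s3}
A[a U EX a]: least fixpoint, start Z0 = Sat(EX a) = {s2, s3}, add states in Sat(a) with every successor in Z. Already a fixed point.
Sat(A[a U EX a]) = {s2, s3}
Sat(p -> A[a U EX a]) = {s0, s2, s3}
Sat(EX (p -> A[a U EX a])) = {s : some successor in {s0, s2, s3}} = {s1, s2, s3}
|Sat(EX (p -> A[a U EX a]))| = |{s1, s2, s3}| = 3.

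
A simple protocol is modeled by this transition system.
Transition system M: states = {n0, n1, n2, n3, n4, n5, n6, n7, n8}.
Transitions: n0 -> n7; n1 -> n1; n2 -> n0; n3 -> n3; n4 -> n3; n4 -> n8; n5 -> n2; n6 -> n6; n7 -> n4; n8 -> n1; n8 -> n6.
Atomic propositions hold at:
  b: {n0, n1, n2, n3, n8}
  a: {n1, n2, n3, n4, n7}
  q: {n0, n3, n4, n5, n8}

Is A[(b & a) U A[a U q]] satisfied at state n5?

Sat(b & a) = {n1, n2, n3}
A[a U q]: least fixpoint, start Z0 = Sat(q) = {n0, n3, n4, n5, n8}, add states in Sat(a) with every successor in Z. Z1 = {n0, n2, n3, n4, n5, n7, n8}; fixed.
Sat(A[a U q]) = {n0, n2, n3, n4, n5, n7, n8}
A[(b & a) U A[a U q]]: least fixpoint, start Z0 = Sat(A[a U q]) = {n0, n2, n3, n4, n5, n7, n8}, add states in Sat(b & a) with every successor in Z. Already a fixed point.
Sat(A[(b & a) U A[a U q]]) = {n0, n2, n3, n4, n5, n7, n8}
n5 ∈ Sat(A[(b & a) U A[a U q]]) = {n0, n2, n3, n4, n5, n7, n8}, so the formula holds at n5.

Yes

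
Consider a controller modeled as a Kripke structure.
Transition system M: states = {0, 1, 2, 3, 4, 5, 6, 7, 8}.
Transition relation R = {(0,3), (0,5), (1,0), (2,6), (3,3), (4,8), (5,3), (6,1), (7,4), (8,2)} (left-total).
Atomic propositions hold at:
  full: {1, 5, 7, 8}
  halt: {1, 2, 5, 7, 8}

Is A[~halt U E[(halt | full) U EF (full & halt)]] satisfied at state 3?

Sat(~halt) = {0, 3, 4, 6}
Sat(halt | full) = {1, 2, 5, 7, 8}
Sat(full & halt) = {1, 5, 7, 8}
EF (full & halt): least fixpoint, start Z0 = {1, 5, 7, 8}, add states with some successor in Z. Z1 = {0, 1, 4, 5, 6, 7, 8}; Z2 = {0, 1, 2, 4, 5, 6, 7, 8}; fixed.
Sat(EF (full & halt)) = {0, 1, 2, 4, 5, 6, 7, 8}
E[(halt | full) U EF (full & halt)]: least fixpoint, start Z0 = Sat(EF (full & halt)) = {0, 1, 2, 4, 5, 6, 7, 8}, add states in Sat(halt | full) with some successor in Z. Already a fixed point.
Sat(E[(halt | full) U EF (full & halt)]) = {0, 1, 2, 4, 5, 6, 7, 8}
A[~halt U E[(halt | full) U EF (full & halt)]]: least fixpoint, start Z0 = Sat(E[(halt | full) U EF (full & halt)]) = {0, 1, 2, 4, 5, 6, 7, 8}, add states in Sat(~halt) with every successor in Z. Already a fixed point.
Sat(A[~halt U E[(halt | full) U EF (full & halt)]]) = {0, 1, 2, 4, 5, 6, 7, 8}
3 ∉ Sat(A[~halt U E[(halt | full) U EF (full & halt)]]) = {0, 1, 2, 4, 5, 6, 7, 8}, so the formula does not hold at 3.

No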